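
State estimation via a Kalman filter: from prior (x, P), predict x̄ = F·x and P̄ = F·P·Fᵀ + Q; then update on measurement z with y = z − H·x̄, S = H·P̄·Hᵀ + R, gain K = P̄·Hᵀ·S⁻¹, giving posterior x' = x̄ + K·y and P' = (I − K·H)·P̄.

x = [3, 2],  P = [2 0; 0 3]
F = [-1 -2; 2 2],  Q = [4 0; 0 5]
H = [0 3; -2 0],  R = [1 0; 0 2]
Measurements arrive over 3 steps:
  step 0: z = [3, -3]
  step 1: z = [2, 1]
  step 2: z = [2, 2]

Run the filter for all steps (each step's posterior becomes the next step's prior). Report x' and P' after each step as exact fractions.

step 0: x' = [2503/1877, 3815/3754], P' = [882/1877 -8/1877; -8/1877 413/3754]
step 1: x' = [-454361/642872, 924237/1285744], P' = [145099/321436 -1271/642872; -1271/642872 140611/1285744]
step 2: x' = [-7414296/7526143, 287025103/436516294], P' = [3397048/7526143 -14724/7526143; -14724/7526143 23866543/218258147]

step 0: x̄ = F·x = [-7, 10]
step 0: P̄ = F·P·Fᵀ + Q = [18 -16; -16 25]
step 0: y = z − H·x̄ = [-27, -17]
step 0: S = H·P̄·Hᵀ + R = [226 96; 96 74]
step 0: K = P̄·Hᵀ·S⁻¹ = [-24/1877 -882/1877; 1239/3754 8/1877]
step 0: x' = x̄ + K·y = [2503/1877, 3815/3754]
step 0: P' = (I − K·H)·P̄ = [882/1877 -8/1877; -8/1877 413/3754]
step 1: x̄ = F·x = [-6318/1877, 8821/1877]
step 1: P̄ = F·P·Fᵀ + Q = [9184/1877 -2542/1877; -2542/1877 13675/1877]
step 1: y = z − H·x̄ = [-22709/1877, -10759/1877]
step 1: S = H·P̄·Hᵀ + R = [124952/1877 15252/1877; 15252/1877 40490/1877]
step 1: K = P̄·Hᵀ·S⁻¹ = [-3813/642872 -145099/321436; 421833/1285744 1271/642872]
step 1: x' = x̄ + K·y = [-454361/642872, 924237/1285744]
step 1: P' = (I − K·H)·P̄ = [145099/321436 -1271/642872; -1271/642872 140611/1285744]
step 2: x̄ = F·x = [-117469/160718, 535/22168]
step 2: P̄ = F·P·Fᵀ + Q = [392228/80359 -3681/2771; -3681/2771 80107/11084]
step 2: y = z − H·x̄ = [42731/22168, 43249/80359]
step 2: S = H·P̄·Hᵀ + R = [732047/11084 22086/2771; 22086/2771 1729630/80359]
step 2: K = P̄·Hᵀ·S⁻¹ = [-44172/7526143 -3397048/7526143; 71599629/218258147 14724/7526143]
step 2: x' = x̄ + K·y = [-7414296/7526143, 287025103/436516294]
step 2: P' = (I − K·H)·P̄ = [3397048/7526143 -14724/7526143; -14724/7526143 23866543/218258147]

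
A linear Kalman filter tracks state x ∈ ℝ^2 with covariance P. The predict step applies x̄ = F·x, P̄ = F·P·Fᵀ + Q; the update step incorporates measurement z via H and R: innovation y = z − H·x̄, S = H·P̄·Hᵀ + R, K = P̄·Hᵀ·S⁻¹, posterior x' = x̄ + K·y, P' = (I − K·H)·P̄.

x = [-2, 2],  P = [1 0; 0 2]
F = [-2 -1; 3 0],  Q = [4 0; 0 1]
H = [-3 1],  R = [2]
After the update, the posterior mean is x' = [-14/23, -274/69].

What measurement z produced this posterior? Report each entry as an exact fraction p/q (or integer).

z = [-2]

x̄ = F·x = [2, -6]
P̄ = F·P·Fᵀ + Q = [10 -6; -6 10]
S = H·P̄·Hᵀ + R = [138]
K = P̄·Hᵀ·S⁻¹ = [-6/23; 14/69]
x' − x̄ = [-60/23, 140/69] = K·y
y = (KᵀK)⁻¹·Kᵀ·(x' − x̄) = [10]
z = y + H·x̄ = [10] + [-12] = [-2]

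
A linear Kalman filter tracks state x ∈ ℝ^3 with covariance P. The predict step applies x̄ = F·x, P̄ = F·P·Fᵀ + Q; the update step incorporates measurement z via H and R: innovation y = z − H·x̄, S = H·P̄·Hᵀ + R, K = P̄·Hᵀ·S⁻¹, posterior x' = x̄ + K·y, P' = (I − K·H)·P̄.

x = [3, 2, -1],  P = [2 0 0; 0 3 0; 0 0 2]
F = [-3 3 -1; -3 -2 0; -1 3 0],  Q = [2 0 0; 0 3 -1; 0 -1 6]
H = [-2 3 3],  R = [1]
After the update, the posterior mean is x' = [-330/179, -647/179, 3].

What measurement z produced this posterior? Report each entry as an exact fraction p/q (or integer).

x̄ = F·x = [-2, -13, 3]
P̄ = F·P·Fᵀ + Q = [49 0 33; 0 33 -13; 33 -13 35]
S = H·P̄·Hᵀ + R = [179]
K = P̄·Hᵀ·S⁻¹ = [1/179; 60/179; 0]
x' − x̄ = [28/179, 1680/179, 0] = K·y
y = (KᵀK)⁻¹·Kᵀ·(x' − x̄) = [28]
z = y + H·x̄ = [28] + [-26] = [2]

z = [2]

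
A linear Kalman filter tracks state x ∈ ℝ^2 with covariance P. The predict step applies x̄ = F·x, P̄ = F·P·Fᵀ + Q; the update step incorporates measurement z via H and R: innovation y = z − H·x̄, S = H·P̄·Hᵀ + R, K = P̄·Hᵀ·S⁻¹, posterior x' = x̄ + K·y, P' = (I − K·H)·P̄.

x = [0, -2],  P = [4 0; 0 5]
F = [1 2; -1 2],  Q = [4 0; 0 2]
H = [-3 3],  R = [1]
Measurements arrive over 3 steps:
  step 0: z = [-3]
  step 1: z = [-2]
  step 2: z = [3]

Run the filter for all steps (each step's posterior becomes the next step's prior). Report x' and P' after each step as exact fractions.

step 0: x̄ = F·x = [-4, -4]
step 0: P̄ = F·P·Fᵀ + Q = [28 16; 16 26]
step 0: y = z − H·x̄ = [-3]
step 0: S = H·P̄·Hᵀ + R = [199]
step 0: K = P̄·Hᵀ·S⁻¹ = [-36/199; 30/199]
step 0: x' = x̄ + K·y = [-688/199, -886/199]
step 0: P' = (I − K·H)·P̄ = [4276/199 4264/199; 4264/199 4274/199]
step 1: x̄ = F·x = [-2460/199, -1084/199]
step 1: P̄ = F·P·Fᵀ + Q = [39224/199 12820/199; 12820/199 4714/199]
step 1: y = z − H·x̄ = [-4526/199]
step 1: S = H·P̄·Hᵀ + R = [164881/199]
step 1: K = P̄·Hᵀ·S⁻¹ = [-79212/164881; -24318/164881]
step 1: x' = x̄ + K·y = [-236652/164881, -345064/164881]
step 1: P' = (I − K·H)·P̄ = [968600/164881 942196/164881; 942196/164881 934090/164881]
step 2: x̄ = F·x = [-926780/164881, -453476/164881]
step 2: P̄ = F·P·Fᵀ + Q = [9133268/164881 2767760/164881; 2767760/164881 1265938/164881]
step 2: y = z − H·x̄ = [-925269/164881]
step 2: S = H·P̄·Hᵀ + R = [43938055/164881]
step 2: K = P̄·Hᵀ·S⁻¹ = [-19096524/43938055; -643638/6276865]
step 2: x' = x̄ + K·y = [-139806824/43938055, -13651478/6276865]
step 2: P' = (I − K·H)·P̄ = [222104444/43938055 30819848/6276865; 30819848/6276865 4372186/896695]

step 0: x' = [-688/199, -886/199], P' = [4276/199 4264/199; 4264/199 4274/199]
step 1: x' = [-236652/164881, -345064/164881], P' = [968600/164881 942196/164881; 942196/164881 934090/164881]
step 2: x' = [-139806824/43938055, -13651478/6276865], P' = [222104444/43938055 30819848/6276865; 30819848/6276865 4372186/896695]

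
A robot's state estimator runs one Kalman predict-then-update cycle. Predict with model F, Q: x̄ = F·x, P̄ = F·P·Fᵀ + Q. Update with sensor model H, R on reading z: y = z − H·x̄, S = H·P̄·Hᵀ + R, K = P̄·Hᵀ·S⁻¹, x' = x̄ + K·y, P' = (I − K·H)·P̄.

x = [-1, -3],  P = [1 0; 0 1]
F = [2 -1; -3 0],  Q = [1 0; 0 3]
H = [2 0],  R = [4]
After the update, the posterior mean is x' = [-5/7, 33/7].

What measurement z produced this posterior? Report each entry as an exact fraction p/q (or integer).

x̄ = F·x = [1, 3]
P̄ = F·P·Fᵀ + Q = [6 -6; -6 12]
S = H·P̄·Hᵀ + R = [28]
K = P̄·Hᵀ·S⁻¹ = [3/7; -3/7]
x' − x̄ = [-12/7, 12/7] = K·y
y = (KᵀK)⁻¹·Kᵀ·(x' − x̄) = [-4]
z = y + H·x̄ = [-4] + [2] = [-2]

z = [-2]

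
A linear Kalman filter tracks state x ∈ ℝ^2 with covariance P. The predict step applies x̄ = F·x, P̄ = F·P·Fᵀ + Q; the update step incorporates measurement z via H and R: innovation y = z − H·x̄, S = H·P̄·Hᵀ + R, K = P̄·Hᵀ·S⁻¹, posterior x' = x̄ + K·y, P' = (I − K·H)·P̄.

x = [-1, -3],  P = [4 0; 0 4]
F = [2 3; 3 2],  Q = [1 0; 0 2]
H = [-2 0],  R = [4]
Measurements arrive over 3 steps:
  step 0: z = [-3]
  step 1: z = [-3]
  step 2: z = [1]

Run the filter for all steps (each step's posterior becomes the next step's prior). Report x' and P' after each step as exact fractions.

step 0: x' = [137/108, 19/9], P' = [53/54 8/9; 8/9 34/3]
step 1: x' = [2501/1601, 17403/6404], P' = [3175/3202 2307/3202; 2307/3202 8440/1601]
step 2: x' = [-123289/397416, 321215/264944], P' = [97753/99354 50107/66236; 50107/66236 681241/132472]

step 0: x̄ = F·x = [-11, -9]
step 0: P̄ = F·P·Fᵀ + Q = [53 48; 48 54]
step 0: y = z − H·x̄ = [-25]
step 0: S = H·P̄·Hᵀ + R = [216]
step 0: K = P̄·Hᵀ·S⁻¹ = [-53/108; -4/9]
step 0: x' = x̄ + K·y = [137/108, 19/9]
step 0: P' = (I − K·H)·P̄ = [53/54 8/9; 8/9 34/3]
step 1: x̄ = F·x = [479/54, 289/36]
step 1: P̄ = F·P·Fᵀ + Q = [3175/27 769/9; 769/9 401/6]
step 1: y = z − H·x̄ = [398/27]
step 1: S = H·P̄·Hᵀ + R = [12808/27]
step 1: K = P̄·Hᵀ·S⁻¹ = [-3175/6404; -2307/6404]
step 1: x' = x̄ + K·y = [2501/1601, 17403/6404]
step 1: P' = (I − K·H)·P̄ = [3175/3202 2307/3202; 2307/3202 8440/1601]
step 2: x̄ = F·x = [72217/6404, 32409/3202]
step 2: P̄ = F·P·Fᵀ + Q = [97753/1601 150321/3202; 150321/3202 130183/3202]
step 2: y = z − H·x̄ = [75419/3202]
step 2: S = H·P̄·Hᵀ + R = [397416/1601]
step 2: K = P̄·Hᵀ·S⁻¹ = [-97753/198708; -50107/132472]
step 2: x' = x̄ + K·y = [-123289/397416, 321215/264944]
step 2: P' = (I − K·H)·P̄ = [97753/99354 50107/66236; 50107/66236 681241/132472]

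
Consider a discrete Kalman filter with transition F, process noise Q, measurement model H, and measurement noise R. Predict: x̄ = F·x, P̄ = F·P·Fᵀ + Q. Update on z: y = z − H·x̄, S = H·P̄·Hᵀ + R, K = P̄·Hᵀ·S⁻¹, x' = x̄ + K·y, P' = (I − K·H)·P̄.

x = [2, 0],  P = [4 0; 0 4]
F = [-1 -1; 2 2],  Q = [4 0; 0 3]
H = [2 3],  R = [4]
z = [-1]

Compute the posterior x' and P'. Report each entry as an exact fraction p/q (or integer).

x' = [-134/175, 43/175]
P' = [1524/175 -1048/175; -1048/175 796/175]

x̄ = F·x = [-2, 4]
P̄ = F·P·Fᵀ + Q = [12 -16; -16 35]
y = z − H·x̄ = [-9]
S = H·P̄·Hᵀ + R = [175]
K = P̄·Hᵀ·S⁻¹ = [-24/175; 73/175]
x' = x̄ + K·y = [-134/175, 43/175]
P' = (I − K·H)·P̄ = [1524/175 -1048/175; -1048/175 796/175]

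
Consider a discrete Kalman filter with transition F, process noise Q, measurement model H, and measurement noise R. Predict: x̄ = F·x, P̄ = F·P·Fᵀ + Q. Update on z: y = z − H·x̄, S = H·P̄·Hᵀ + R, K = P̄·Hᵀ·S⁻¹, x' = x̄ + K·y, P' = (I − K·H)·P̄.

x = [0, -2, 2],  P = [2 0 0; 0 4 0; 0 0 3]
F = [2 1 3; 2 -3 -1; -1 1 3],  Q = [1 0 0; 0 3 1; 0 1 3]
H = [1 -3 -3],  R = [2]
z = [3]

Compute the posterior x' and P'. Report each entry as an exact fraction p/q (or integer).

x̄ = F·x = [4, 4, 4]
P̄ = F·P·Fᵀ + Q = [40 -13 27; -13 50 -24; 27 -24 36]
y = z − H·x̄ = [23]
S = H·P̄·Hᵀ + R = [300]
K = P̄·Hᵀ·S⁻¹ = [-1/150; -91/300; -3/100]
x' = x̄ + K·y = [577/150, -893/300, 331/100]
P' = (I − K·H)·P̄ = [2999/75 -2041/150 1347/50; -2041/150 6719/300 -2673/100; 1347/50 -2673/100 3573/100]

x' = [577/150, -893/300, 331/100]
P' = [2999/75 -2041/150 1347/50; -2041/150 6719/300 -2673/100; 1347/50 -2673/100 3573/100]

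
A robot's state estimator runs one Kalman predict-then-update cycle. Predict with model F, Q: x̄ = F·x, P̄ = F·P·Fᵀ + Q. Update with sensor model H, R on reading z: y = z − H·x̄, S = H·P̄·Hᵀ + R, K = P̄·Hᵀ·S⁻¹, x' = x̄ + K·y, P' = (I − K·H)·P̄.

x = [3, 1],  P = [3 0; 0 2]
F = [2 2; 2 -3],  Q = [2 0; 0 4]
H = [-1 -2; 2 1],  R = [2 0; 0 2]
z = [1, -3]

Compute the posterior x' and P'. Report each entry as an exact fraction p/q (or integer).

x' = [-1163/912, 25/456]
P' = [473/456 -187/228; -187/228 119/114]

x̄ = F·x = [8, 3]
P̄ = F·P·Fᵀ + Q = [22 0; 0 34]
y = z − H·x̄ = [15, -22]
S = H·P̄·Hᵀ + R = [160 -112; -112 124]
K = P̄·Hᵀ·S⁻¹ = [275/912 143/228; -289/456 -17/57]
x' = x̄ + K·y = [-1163/912, 25/456]
P' = (I − K·H)·P̄ = [473/456 -187/228; -187/228 119/114]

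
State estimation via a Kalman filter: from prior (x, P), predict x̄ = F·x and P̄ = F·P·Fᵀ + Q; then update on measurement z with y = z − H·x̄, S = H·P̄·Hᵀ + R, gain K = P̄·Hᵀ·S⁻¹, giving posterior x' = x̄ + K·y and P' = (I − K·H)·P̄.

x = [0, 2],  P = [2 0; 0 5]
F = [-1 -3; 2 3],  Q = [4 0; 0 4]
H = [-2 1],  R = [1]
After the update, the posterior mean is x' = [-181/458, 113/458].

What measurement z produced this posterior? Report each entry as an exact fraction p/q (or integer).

z = [1]

x̄ = F·x = [-6, 6]
P̄ = F·P·Fᵀ + Q = [51 -49; -49 57]
S = H·P̄·Hᵀ + R = [458]
K = P̄·Hᵀ·S⁻¹ = [-151/458; 155/458]
x' − x̄ = [2567/458, -2635/458] = K·y
y = (KᵀK)⁻¹·Kᵀ·(x' − x̄) = [-17]
z = y + H·x̄ = [-17] + [18] = [1]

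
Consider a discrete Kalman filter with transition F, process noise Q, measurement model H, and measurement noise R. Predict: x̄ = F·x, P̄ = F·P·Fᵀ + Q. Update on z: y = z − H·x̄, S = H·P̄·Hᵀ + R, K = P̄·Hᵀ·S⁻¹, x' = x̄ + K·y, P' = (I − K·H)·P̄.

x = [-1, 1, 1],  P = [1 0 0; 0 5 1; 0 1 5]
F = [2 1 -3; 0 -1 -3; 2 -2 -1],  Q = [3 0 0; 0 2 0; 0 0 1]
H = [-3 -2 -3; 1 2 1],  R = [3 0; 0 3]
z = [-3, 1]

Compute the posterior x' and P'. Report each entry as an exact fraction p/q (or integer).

x' = [50672/30167, 15012/30167, -34035/30167]
P' = [425367/30167 -25800/30167 -399582/30167; -25800/30167 41622/30167 -6432/30167; -399582/30167 -6432/30167 407694/30167]

x̄ = F·x = [-4, -4, -5]
P̄ = F·P·Fᵀ + Q = [51 40 14; 40 58 32; 14 32 34]
y = z − H·x̄ = [-38, 18]
S = H·P̄·Hᵀ + R = [2116 -1147; -1147 636]
K = P̄·Hᵀ·S⁻¹ = [-8585/30167 -8605/30167; 4484/30167 17004/30167; -3824/30167 -1584/30167]
x' = x̄ + K·y = [50672/30167, 15012/30167, -34035/30167]
P' = (I − K·H)·P̄ = [425367/30167 -25800/30167 -399582/30167; -25800/30167 41622/30167 -6432/30167; -399582/30167 -6432/30167 407694/30167]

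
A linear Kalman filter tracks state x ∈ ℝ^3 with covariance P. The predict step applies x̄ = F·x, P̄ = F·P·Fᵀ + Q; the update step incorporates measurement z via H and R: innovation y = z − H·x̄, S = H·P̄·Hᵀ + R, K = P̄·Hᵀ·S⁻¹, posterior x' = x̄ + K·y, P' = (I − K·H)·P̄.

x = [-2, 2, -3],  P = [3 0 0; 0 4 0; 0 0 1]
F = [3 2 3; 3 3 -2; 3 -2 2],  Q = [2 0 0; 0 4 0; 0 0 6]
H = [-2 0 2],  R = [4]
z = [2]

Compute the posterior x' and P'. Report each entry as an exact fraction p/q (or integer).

x̄ = F·x = [-11, 6, -16]
P̄ = F·P·Fᵀ + Q = [54 45 17; 45 71 -1; 17 -1 53]
y = z − H·x̄ = [12]
S = H·P̄·Hᵀ + R = [296]
K = P̄·Hᵀ·S⁻¹ = [-1/4; -23/74; 9/37]
x' = x̄ + K·y = [-14, 84/37, -484/37]
P' = (I − K·H)·P̄ = [71/2 22 35; 22 1569/37 791/37; 35 791/37 1313/37]

x' = [-14, 84/37, -484/37]
P' = [71/2 22 35; 22 1569/37 791/37; 35 791/37 1313/37]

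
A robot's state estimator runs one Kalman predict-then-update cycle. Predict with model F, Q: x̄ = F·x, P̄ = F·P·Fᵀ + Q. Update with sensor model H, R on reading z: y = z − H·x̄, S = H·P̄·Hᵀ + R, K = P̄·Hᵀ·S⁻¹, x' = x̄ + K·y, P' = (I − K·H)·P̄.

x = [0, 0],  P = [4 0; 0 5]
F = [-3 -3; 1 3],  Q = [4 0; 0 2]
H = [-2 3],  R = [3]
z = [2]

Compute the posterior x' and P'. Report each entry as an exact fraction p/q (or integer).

x' = [-341/743, 267/743]
P' = [10029/1486 6345/1486; 6345/1486 4497/1486]

x̄ = F·x = [0, 0]
P̄ = F·P·Fᵀ + Q = [85 -57; -57 51]
y = z − H·x̄ = [2]
S = H·P̄·Hᵀ + R = [1486]
K = P̄·Hᵀ·S⁻¹ = [-341/1486; 267/1486]
x' = x̄ + K·y = [-341/743, 267/743]
P' = (I − K·H)·P̄ = [10029/1486 6345/1486; 6345/1486 4497/1486]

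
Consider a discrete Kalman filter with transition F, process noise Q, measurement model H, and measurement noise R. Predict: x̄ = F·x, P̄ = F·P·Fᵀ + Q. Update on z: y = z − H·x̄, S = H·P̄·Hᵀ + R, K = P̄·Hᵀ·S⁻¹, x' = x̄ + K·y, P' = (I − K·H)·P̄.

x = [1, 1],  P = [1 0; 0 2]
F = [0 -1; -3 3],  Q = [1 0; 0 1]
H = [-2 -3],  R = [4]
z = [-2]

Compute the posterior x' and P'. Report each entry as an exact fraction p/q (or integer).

x̄ = F·x = [-1, 0]
P̄ = F·P·Fᵀ + Q = [3 -6; -6 28]
y = z − H·x̄ = [-4]
S = H·P̄·Hᵀ + R = [196]
K = P̄·Hᵀ·S⁻¹ = [3/49; -18/49]
x' = x̄ + K·y = [-61/49, 72/49]
P' = (I − K·H)·P̄ = [111/49 -78/49; -78/49 76/49]

x' = [-61/49, 72/49]
P' = [111/49 -78/49; -78/49 76/49]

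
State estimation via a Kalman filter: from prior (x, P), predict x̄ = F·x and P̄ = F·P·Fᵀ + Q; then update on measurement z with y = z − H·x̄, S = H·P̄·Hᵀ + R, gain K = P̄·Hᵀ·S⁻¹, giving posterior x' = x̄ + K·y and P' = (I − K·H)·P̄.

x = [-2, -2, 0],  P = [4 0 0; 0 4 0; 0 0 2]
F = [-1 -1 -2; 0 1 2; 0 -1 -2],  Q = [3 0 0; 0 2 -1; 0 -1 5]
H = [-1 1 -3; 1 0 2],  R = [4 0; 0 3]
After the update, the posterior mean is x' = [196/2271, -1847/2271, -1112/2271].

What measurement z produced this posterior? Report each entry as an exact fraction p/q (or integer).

z = [-1, -3]

x̄ = F·x = [4, -2, 2]
P̄ = F·P·Fᵀ + Q = [19 -12 12; -12 14 -13; 12 -13 17]
S = H·P̄·Hᵀ + R = [364 -219; -219 138]
K = P̄·Hᵀ·S⁻¹ = [57/757 979/2271; 216/757 403/2271; -138/757 100/2271]
x' − x̄ = [-8888/2271, 2695/2271, -5654/2271] = K·y
y = (KᵀK)⁻¹·Kᵀ·(x' − x̄) = [11, -11]
z = y + H·x̄ = [11, -11] + [-12, 8] = [-1, -3]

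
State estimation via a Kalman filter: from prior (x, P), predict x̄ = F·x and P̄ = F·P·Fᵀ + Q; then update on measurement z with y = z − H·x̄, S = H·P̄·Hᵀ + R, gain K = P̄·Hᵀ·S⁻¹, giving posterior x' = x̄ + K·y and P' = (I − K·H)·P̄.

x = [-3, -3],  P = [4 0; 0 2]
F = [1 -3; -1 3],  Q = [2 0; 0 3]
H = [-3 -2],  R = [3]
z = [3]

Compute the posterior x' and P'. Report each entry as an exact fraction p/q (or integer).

x' = [78/55, -186/55]
P' = [536/55 -762/55; -762/55 1119/55]

x̄ = F·x = [6, -6]
P̄ = F·P·Fᵀ + Q = [24 -22; -22 25]
y = z − H·x̄ = [9]
S = H·P̄·Hᵀ + R = [55]
K = P̄·Hᵀ·S⁻¹ = [-28/55; 16/55]
x' = x̄ + K·y = [78/55, -186/55]
P' = (I − K·H)·P̄ = [536/55 -762/55; -762/55 1119/55]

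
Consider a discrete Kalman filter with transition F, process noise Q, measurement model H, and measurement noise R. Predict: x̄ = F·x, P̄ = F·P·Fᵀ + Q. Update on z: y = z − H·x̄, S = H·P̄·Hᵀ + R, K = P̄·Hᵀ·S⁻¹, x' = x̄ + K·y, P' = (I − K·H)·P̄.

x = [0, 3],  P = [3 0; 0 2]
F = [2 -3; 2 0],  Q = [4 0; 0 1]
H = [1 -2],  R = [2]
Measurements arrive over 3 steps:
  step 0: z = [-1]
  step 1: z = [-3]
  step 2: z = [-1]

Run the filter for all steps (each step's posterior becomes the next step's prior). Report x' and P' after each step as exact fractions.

step 0: x̄ = F·x = [-9, 0]
step 0: P̄ = F·P·Fᵀ + Q = [34 12; 12 13]
step 0: y = z − H·x̄ = [8]
step 0: S = H·P̄·Hᵀ + R = [40]
step 0: K = P̄·Hᵀ·S⁻¹ = [1/4; -7/20]
step 0: x' = x̄ + K·y = [-7, -14/5]
step 0: P' = (I − K·H)·P̄ = [63/2 31/2; 31/2 81/10]
step 1: x̄ = F·x = [-28/5, -14]
step 1: P̄ = F·P·Fᵀ + Q = [169/10 33; 33 127]
step 1: y = z − H·x̄ = [-127/5]
step 1: S = H·P̄·Hᵀ + R = [3949/10]
step 1: K = P̄·Hᵀ·S⁻¹ = [-491/3949; -2210/3949]
step 1: x' = x̄ + K·y = [-9643/3949, 848/3949]
step 1: P' = (I − K·H)·P̄ = [42630/3949 21806/3949; 21806/3949 13113/3949]
step 2: x̄ = F·x = [-21830/3949, -19286/3949]
step 2: P̄ = F·P·Fᵀ + Q = [42661/3949 39684/3949; 39684/3949 174469/3949]
step 2: y = z − H·x̄ = [-1881/359]
step 2: S = H·P̄·Hᵀ + R = [53609/359]
step 2: K = P̄·Hᵀ·S⁻¹ = [-3337/53609; -28114/53609]
step 2: x' = x̄ + K·y = [-3067517/589699, -1259600/589699]
step 2: P' = (I − K·H)·P̄ = [6029310/589699 3051362/589699; 3051362/589699 1834935/589699]

step 0: x' = [-7, -14/5], P' = [63/2 31/2; 31/2 81/10]
step 1: x' = [-9643/3949, 848/3949], P' = [42630/3949 21806/3949; 21806/3949 13113/3949]
step 2: x' = [-3067517/589699, -1259600/589699], P' = [6029310/589699 3051362/589699; 3051362/589699 1834935/589699]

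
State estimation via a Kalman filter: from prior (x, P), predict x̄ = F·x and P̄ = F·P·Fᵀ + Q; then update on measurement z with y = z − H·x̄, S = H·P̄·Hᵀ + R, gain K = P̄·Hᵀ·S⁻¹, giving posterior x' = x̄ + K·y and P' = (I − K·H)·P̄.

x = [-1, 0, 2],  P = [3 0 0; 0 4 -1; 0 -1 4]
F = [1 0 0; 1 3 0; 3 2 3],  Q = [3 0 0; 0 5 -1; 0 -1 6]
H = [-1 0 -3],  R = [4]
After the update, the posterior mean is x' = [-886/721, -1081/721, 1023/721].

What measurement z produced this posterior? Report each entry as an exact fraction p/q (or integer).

x̄ = F·x = [-1, -1, 3]
P̄ = F·P·Fᵀ + Q = [6 3 9; 3 44 23; 9 23 73]
S = H·P̄·Hᵀ + R = [721]
K = P̄·Hᵀ·S⁻¹ = [-33/721; -72/721; -228/721]
x' − x̄ = [-165/721, -360/721, -1140/721] = K·y
y = (KᵀK)⁻¹·Kᵀ·(x' − x̄) = [5]
z = y + H·x̄ = [5] + [-8] = [-3]

z = [-3]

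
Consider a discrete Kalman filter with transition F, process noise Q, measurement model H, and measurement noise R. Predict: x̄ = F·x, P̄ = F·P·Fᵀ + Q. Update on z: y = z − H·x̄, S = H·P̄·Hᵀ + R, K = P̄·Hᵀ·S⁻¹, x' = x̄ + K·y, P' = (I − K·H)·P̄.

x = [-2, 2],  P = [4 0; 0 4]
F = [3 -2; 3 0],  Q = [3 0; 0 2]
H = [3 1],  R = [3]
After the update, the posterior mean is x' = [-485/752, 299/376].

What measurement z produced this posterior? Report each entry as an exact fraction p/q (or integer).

x̄ = F·x = [-10, -6]
P̄ = F·P·Fᵀ + Q = [55 36; 36 38]
S = H·P̄·Hᵀ + R = [752]
K = P̄·Hᵀ·S⁻¹ = [201/752; 73/376]
x' − x̄ = [7035/752, 2555/376] = K·y
y = (KᵀK)⁻¹·Kᵀ·(x' − x̄) = [35]
z = y + H·x̄ = [35] + [-36] = [-1]

z = [-1]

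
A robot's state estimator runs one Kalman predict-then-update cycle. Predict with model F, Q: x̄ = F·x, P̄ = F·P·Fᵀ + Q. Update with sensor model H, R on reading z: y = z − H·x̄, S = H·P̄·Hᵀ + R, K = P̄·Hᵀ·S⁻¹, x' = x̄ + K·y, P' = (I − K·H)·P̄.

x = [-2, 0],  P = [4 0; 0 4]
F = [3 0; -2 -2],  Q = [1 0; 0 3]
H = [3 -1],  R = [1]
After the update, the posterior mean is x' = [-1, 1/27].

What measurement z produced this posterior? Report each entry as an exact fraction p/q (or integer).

x̄ = F·x = [-6, 4]
P̄ = F·P·Fᵀ + Q = [37 -24; -24 35]
S = H·P̄·Hᵀ + R = [513]
K = P̄·Hᵀ·S⁻¹ = [5/19; -107/513]
x' − x̄ = [5, -107/27] = K·y
y = (KᵀK)⁻¹·Kᵀ·(x' − x̄) = [19]
z = y + H·x̄ = [19] + [-22] = [-3]

z = [-3]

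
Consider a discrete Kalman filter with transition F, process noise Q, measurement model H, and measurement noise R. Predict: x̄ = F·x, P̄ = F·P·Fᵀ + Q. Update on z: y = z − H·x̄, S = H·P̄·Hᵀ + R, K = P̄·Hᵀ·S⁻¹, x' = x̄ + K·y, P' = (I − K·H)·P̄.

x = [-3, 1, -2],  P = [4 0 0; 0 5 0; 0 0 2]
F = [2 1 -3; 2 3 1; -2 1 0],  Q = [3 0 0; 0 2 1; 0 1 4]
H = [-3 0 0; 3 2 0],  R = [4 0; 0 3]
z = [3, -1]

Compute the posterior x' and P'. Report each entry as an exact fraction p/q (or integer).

x' = [-2651/3103, 2110/3103, 25978/3103]
P' = [17092/40339 -25110/40339 -9086/40339; -25110/40339 133395/80678 34485/80678; -9086/40339 34485/80678 1726187/80678]

x̄ = F·x = [1, -5, 7]
P̄ = F·P·Fᵀ + Q = [42 25 -11; 25 65 0; -11 0 25]
y = z − H·x̄ = [6, 6]
S = H·P̄·Hᵀ + R = [382 -528; -528 941]
K = P̄·Hᵀ·S⁻¹ = [-12819/40339 352/40339; 37665/80678 19355/40339; 13629/80678 2409/40339]
x' = x̄ + K·y = [-2651/3103, 2110/3103, 25978/3103]
P' = (I − K·H)·P̄ = [17092/40339 -25110/40339 -9086/40339; -25110/40339 133395/80678 34485/80678; -9086/40339 34485/80678 1726187/80678]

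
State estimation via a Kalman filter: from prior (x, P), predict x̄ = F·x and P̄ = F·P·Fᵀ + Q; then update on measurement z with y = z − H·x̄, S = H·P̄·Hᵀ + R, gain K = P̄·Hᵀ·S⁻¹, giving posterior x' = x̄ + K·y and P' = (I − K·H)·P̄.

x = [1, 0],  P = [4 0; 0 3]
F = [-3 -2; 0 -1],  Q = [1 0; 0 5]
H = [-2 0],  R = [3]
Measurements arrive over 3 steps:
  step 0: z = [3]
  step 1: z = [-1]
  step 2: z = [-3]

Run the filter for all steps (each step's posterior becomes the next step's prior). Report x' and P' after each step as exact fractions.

step 0: x' = [-303/199, 36/199], P' = [147/199 18/199; 18/199 1448/199]
step 1: x' = [5857/10239, -49288/30717], P' = [2510/3413 2950/10239; 2950/10239 202169/30717]
step 2: x' = [7031007/4687763, 7533832/4687763], P' = [3446709/4687763 1292664/4687763; 1292664/4687763 30114678/4687763]

step 0: x̄ = F·x = [-3, 0]
step 0: P̄ = F·P·Fᵀ + Q = [49 6; 6 8]
step 0: y = z − H·x̄ = [-3]
step 0: S = H·P̄·Hᵀ + R = [199]
step 0: K = P̄·Hᵀ·S⁻¹ = [-98/199; -12/199]
step 0: x' = x̄ + K·y = [-303/199, 36/199]
step 0: P' = (I − K·H)·P̄ = [147/199 18/199; 18/199 1448/199]
step 1: x̄ = F·x = [837/199, -36/199]
step 1: P̄ = F·P·Fᵀ + Q = [7530/199 2950/199; 2950/199 2443/199]
step 1: y = z − H·x̄ = [1475/199]
step 1: S = H·P̄·Hᵀ + R = [30717/199]
step 1: K = P̄·Hᵀ·S⁻¹ = [-5020/10239; -5900/30717]
step 1: x' = x̄ + K·y = [5857/10239, -49288/30717]
step 1: P' = (I − K·H)·P̄ = [2510/3413 2950/10239; 2950/10239 202169/30717]
step 2: x̄ = F·x = [45863/30717, 49288/30717]
step 2: P̄ = F·P·Fᵀ + Q = [1148903/30717 430888/30717; 430888/30717 355754/30717]
step 2: y = z − H·x̄ = [-425/30717]
step 2: S = H·P̄·Hᵀ + R = [4687763/30717]
step 2: K = P̄·Hᵀ·S⁻¹ = [-2297806/4687763; -861776/4687763]
step 2: x' = x̄ + K·y = [7031007/4687763, 7533832/4687763]
step 2: P' = (I − K·H)·P̄ = [3446709/4687763 1292664/4687763; 1292664/4687763 30114678/4687763]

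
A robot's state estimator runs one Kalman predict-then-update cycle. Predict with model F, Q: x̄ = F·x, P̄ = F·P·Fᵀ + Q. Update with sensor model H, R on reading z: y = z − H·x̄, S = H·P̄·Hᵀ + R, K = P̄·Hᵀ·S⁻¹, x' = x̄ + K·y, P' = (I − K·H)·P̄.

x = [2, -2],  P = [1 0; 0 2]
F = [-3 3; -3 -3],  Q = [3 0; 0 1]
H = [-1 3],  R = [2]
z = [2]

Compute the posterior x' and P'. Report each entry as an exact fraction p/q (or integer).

x̄ = F·x = [-12, 0]
P̄ = F·P·Fᵀ + Q = [30 -9; -9 28]
y = z − H·x̄ = [-10]
S = H·P̄·Hᵀ + R = [338]
K = P̄·Hᵀ·S⁻¹ = [-57/338; 93/338]
x' = x̄ + K·y = [-1743/169, -465/169]
P' = (I − K·H)·P̄ = [6891/338 2259/338; 2259/338 815/338]

x' = [-1743/169, -465/169]
P' = [6891/338 2259/338; 2259/338 815/338]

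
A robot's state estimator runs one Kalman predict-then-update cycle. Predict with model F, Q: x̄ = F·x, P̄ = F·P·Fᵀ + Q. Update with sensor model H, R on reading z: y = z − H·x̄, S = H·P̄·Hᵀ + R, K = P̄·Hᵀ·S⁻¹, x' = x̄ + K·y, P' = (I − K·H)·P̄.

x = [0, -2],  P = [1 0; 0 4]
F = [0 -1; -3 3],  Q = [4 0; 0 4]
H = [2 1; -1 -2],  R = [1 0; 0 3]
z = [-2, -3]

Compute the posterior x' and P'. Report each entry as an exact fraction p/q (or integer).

x̄ = F·x = [2, -6]
P̄ = F·P·Fᵀ + Q = [8 -12; -12 49]
y = z − H·x̄ = [0, -13]
S = H·P̄·Hᵀ + R = [34 -54; -54 159]
K = P̄·Hᵀ·S⁻¹ = [50/83 76/249; -223/830 -787/1245]
x' = x̄ + K·y = [-490/249, 2761/1245]
P' = (I − K·H)·P̄ = [176/249 -202/249; -202/249 3371/2490]

x' = [-490/249, 2761/1245]
P' = [176/249 -202/249; -202/249 3371/2490]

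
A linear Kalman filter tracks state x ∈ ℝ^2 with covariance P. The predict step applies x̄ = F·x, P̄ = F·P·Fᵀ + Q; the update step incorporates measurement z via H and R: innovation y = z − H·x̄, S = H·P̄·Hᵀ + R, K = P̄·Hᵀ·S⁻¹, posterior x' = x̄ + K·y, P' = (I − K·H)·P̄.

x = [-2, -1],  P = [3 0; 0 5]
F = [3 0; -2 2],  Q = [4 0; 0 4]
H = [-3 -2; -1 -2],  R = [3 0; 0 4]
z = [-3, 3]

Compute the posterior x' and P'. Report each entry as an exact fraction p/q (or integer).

x' = [11671/4607, -11552/4607]
P' = [7516/4607 -7992/4607; -7992/4607 10440/4607]

x̄ = F·x = [-6, 2]
P̄ = F·P·Fᵀ + Q = [31 -18; -18 36]
y = z − H·x̄ = [-17, 1]
S = H·P̄·Hᵀ + R = [210 93; 93 107]
K = P̄·Hᵀ·S⁻¹ = [-2188/4607 2117/4607; 1032/4607 -3222/4607]
x' = x̄ + K·y = [11671/4607, -11552/4607]
P' = (I − K·H)·P̄ = [7516/4607 -7992/4607; -7992/4607 10440/4607]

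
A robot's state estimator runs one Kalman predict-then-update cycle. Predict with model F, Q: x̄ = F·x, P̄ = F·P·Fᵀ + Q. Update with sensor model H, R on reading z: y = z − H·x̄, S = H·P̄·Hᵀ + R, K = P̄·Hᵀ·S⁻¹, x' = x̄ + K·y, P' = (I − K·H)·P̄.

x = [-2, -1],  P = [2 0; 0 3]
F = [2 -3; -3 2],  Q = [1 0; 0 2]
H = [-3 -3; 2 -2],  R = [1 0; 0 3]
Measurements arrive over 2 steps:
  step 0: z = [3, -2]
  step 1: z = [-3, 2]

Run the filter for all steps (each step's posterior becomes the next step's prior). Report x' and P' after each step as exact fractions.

step 0: x̄ = F·x = [-1, 4]
step 0: P̄ = F·P·Fᵀ + Q = [36 -30; -30 32]
step 0: y = z − H·x̄ = [12, 8]
step 0: S = H·P̄·Hᵀ + R = [73 -24; -24 515]
step 0: K = P̄·Hᵀ·S⁻¹ = [-6102/37019 9204/37019; -6066/37019 -9196/37019]
step 0: x' = x̄ + K·y = [-36611/37019, 1716/37019]
step 0: P' = (I − K·H)·P̄ = [7920/37019 -5886/37019; -5886/37019 7908/37019]
step 1: x̄ = F·x = [-78370/37019, 113265/37019]
step 1: P̄ = F·P·Fᵀ + Q = [210503/37019 -171486/37019; -171486/37019 247582/37019]
step 1: y = z − H·x̄ = [-6372/37019, 457308/37019]
step 1: S = H·P̄·Hᵀ + R = [1073036/37019 222474/37019; 222474/37019 3315285/37019]
step 1: K = P̄·Hᵀ·S⁻¹ = [-5024651/31586712 11424089/47380068; -641986/3948339 -2865292/11845017]
step 1: x' = x̄ + K·y = [2339905/2632226, 130795/1316113]
step 1: P' = (I − K·H)·P̄ = [19648459/94760136 -1827976/11845017; -1827976/11845017 2469962/11845017]

step 0: x' = [-36611/37019, 1716/37019], P' = [7920/37019 -5886/37019; -5886/37019 7908/37019]
step 1: x' = [2339905/2632226, 130795/1316113], P' = [19648459/94760136 -1827976/11845017; -1827976/11845017 2469962/11845017]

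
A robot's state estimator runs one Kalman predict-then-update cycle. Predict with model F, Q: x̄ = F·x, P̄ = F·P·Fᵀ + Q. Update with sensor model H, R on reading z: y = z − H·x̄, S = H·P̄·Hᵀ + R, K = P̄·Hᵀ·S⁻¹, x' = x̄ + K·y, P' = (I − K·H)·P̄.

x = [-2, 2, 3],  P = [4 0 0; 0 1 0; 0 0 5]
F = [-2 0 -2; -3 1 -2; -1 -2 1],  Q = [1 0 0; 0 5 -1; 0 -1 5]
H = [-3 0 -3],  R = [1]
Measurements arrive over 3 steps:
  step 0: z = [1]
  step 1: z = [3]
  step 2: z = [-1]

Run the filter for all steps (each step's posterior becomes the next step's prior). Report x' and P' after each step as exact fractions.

step 0: x' = [-71/46, 589/230, 139/115], P' = [1199/92 1339/92 -298/23; 1339/92 11879/460 -1663/115; -298/23 -1663/115 1494/115]
step 1: x' = [778232/1154071, 5434956/1154071, -1932625/1154071], P' = [1650931/1154071 673820/1154071 -1650057/1154071; 673820/1154071 14717132/1154071 -685642/1154071; -1650057/1154071 -685642/1154071 1777362/1154071]
step 2: x' = [382155589/175499674, 444250325/175499674, -23326419/12535691], P' = [999308561/701998696 615730561/701998696 -35640783/25071382; 615730561/701998696 7278488969/701998696 -22956849/25071382; -35640783/25071382 -22956849/25071382 2740936/1790813]

step 0: x̄ = F·x = [-2, 2, 1]
step 0: P̄ = F·P·Fᵀ + Q = [37 44 -2; 44 62 -1; -2 -1 18]
step 0: y = z − H·x̄ = [-2]
step 0: S = H·P̄·Hᵀ + R = [460]
step 0: K = P̄·Hᵀ·S⁻¹ = [-21/92; -129/460; -12/115]
step 0: x' = x̄ + K·y = [-71/46, 589/230, 139/115]
step 0: P' = (I − K·H)·P̄ = [1199/92 1339/92 -298/23; 1339/92 11879/460 -1663/115; -298/23 -1663/115 1494/115]
step 1: x̄ = F·x = [77/115, 549/115, -109/46]
step 1: P̄ = F·P·Fᵀ + Q = [166/115 47/115 21/46; 47/115 1739/115 -1201/46; 21/46 -1201/46 25419/92]
step 1: y = z − H·x̄ = [-21/10]
step 1: S = H·P̄·Hᵀ + R = [50177/20]
step 1: K = P̄·Hᵀ·S⁻¹ = [-114/50177; 1542/50177; -16605/50177]
step 1: x' = x̄ + K·y = [778232/1154071, 5434956/1154071, -1932625/1154071]
step 1: P' = (I − K·H)·P̄ = [1650931/1154071 673820/1154071 -1650057/1154071; 673820/1154071 14717132/1154071 -685642/1154071; -1650057/1154071 -685642/1154071 1777362/1154071]
step 2: x̄ = F·x = [100382/50177, 6965510/1154071, -13580769/1154071]
step 2: P̄ = F·P·Fᵀ + Q = [72469/50177 23396/50177 -13050/50177; 23396/50177 21354278/1154071 -27599319/1154071; -13050/50177 -27599319/1154071 76805138/1154071]
step 2: y = z − H·x̄ = [-34970020/1154071]
step 2: S = H·P̄·Hᵀ + R = [701998696/1154071]
step 2: K = P̄·Hᵀ·S⁻¹ = [-4099911/701998696; 81183633/701998696; -8196963/25071382]
step 2: x' = x̄ + K·y = [382155589/175499674, 444250325/175499674, -23326419/12535691]
step 2: P' = (I − K·H)·P̄ = [999308561/701998696 615730561/701998696 -35640783/25071382; 615730561/701998696 7278488969/701998696 -22956849/25071382; -35640783/25071382 -22956849/25071382 2740936/1790813]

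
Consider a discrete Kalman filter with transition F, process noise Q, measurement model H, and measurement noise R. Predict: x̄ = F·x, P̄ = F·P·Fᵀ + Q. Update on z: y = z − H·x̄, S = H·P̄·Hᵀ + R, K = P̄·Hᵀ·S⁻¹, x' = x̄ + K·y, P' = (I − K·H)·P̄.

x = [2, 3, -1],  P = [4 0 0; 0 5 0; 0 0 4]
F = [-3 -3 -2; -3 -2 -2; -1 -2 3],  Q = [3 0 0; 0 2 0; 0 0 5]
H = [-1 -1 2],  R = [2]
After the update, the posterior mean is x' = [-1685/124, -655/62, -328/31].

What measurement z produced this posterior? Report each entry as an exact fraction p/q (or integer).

x̄ = F·x = [-13, -10, -11]
P̄ = F·P·Fᵀ + Q = [100 82 18; 82 74 8; 18 8 65]
S = H·P̄·Hᵀ + R = [496]
K = P̄·Hᵀ·S⁻¹ = [-73/248; -35/124; 13/62]
x' − x̄ = [-73/124, -35/62, 13/31] = K·y
y = (KᵀK)⁻¹·Kᵀ·(x' − x̄) = [2]
z = y + H·x̄ = [2] + [1] = [3]

z = [3]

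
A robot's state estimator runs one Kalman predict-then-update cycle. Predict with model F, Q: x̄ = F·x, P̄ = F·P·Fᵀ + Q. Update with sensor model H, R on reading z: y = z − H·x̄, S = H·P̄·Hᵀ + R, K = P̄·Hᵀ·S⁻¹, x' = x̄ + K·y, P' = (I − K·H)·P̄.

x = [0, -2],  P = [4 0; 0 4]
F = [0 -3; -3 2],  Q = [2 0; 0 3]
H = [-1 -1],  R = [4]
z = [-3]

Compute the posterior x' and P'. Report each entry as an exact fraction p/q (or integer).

x̄ = F·x = [6, -4]
P̄ = F·P·Fᵀ + Q = [38 -24; -24 55]
y = z − H·x̄ = [-1]
S = H·P̄·Hᵀ + R = [49]
K = P̄·Hᵀ·S⁻¹ = [-2/7; -31/49]
x' = x̄ + K·y = [44/7, -165/49]
P' = (I − K·H)·P̄ = [34 -230/7; -230/7 1734/49]

x' = [44/7, -165/49]
P' = [34 -230/7; -230/7 1734/49]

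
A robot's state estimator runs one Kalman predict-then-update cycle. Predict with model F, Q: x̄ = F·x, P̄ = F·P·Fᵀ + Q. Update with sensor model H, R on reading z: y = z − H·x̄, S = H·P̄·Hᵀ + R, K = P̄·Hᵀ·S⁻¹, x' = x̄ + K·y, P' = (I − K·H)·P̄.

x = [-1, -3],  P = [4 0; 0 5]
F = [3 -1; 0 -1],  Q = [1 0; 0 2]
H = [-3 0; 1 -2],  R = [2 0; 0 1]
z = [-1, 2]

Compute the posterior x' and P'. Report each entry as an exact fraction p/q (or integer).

x' = [1933/5082, -2253/3388]
P' = [559/2541 181/1694; 181/1694 991/3388]

x̄ = F·x = [0, 3]
P̄ = F·P·Fᵀ + Q = [42 5; 5 7]
y = z − H·x̄ = [-1, 8]
S = H·P̄·Hᵀ + R = [380 -96; -96 51]
K = P̄·Hᵀ·S⁻¹ = [-559/1694 16/2541; -543/3388 -405/847]
x' = x̄ + K·y = [1933/5082, -2253/3388]
P' = (I − K·H)·P̄ = [559/2541 181/1694; 181/1694 991/3388]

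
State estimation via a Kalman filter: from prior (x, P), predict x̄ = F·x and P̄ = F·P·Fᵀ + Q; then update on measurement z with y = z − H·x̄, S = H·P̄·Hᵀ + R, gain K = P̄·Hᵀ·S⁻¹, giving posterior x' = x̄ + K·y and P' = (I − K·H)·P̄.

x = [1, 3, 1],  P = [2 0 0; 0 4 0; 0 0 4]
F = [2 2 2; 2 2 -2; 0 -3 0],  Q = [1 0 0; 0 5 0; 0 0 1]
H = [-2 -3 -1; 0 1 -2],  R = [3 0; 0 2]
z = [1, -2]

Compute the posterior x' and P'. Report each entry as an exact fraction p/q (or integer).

x̄ = F·x = [10, 6, -9]
P̄ = F·P·Fᵀ + Q = [41 8 -24; 8 45 -24; -24 -24 37]
y = z − H·x̄ = [30, -26]
S = H·P̄·Hᵀ + R = [465 -293; -293 291]
K = P̄·Hᵀ·S⁻¹ = [-3727/24733 1007/24733; -4854/24733 3017/24733; -4561/49466 -21251/49466]
x' = x̄ + K·y = [109338/24733, -75664/24733, -14749/24733]
P' = (I − K·H)·P̄ = [652047/24733 -369116/24733 -185565/24733; -369116/24733 215946/24733 104956/24733; -185565/24733 104956/24733 126207/49466]

x' = [109338/24733, -75664/24733, -14749/24733]
P' = [652047/24733 -369116/24733 -185565/24733; -369116/24733 215946/24733 104956/24733; -185565/24733 104956/24733 126207/49466]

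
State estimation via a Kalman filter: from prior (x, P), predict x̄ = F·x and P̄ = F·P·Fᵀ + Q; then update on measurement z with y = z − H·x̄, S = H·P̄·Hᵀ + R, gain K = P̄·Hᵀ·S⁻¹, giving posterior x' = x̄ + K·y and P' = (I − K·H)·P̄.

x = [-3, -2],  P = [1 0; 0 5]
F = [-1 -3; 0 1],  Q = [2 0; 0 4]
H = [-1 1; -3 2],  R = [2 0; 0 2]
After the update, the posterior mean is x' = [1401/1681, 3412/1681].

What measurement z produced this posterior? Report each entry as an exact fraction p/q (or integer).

x̄ = F·x = [9, -2]
P̄ = F·P·Fᵀ + Q = [48 -15; -15 9]
S = H·P̄·Hᵀ + R = [89 237; 237 650]
K = P̄·Hᵀ·S⁻¹ = [288/1681 -555/1681; 669/1681 -81/1681]
x' − x̄ = [-13728/1681, 6774/1681] = K·y
y = (KᵀK)⁻¹·Kᵀ·(x' − x̄) = [14, 32]
z = y + H·x̄ = [14, 32] + [-11, -31] = [3, 1]

z = [3, 1]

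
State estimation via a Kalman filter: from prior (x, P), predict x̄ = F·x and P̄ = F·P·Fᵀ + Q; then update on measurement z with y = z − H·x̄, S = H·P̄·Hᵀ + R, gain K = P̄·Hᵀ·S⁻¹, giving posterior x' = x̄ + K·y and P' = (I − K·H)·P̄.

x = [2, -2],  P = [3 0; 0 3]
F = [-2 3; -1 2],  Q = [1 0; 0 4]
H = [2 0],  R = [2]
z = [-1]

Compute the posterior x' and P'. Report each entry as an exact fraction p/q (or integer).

x̄ = F·x = [-10, -6]
P̄ = F·P·Fᵀ + Q = [40 24; 24 19]
y = z − H·x̄ = [19]
S = H·P̄·Hᵀ + R = [162]
K = P̄·Hᵀ·S⁻¹ = [40/81; 8/27]
x' = x̄ + K·y = [-50/81, -10/27]
P' = (I − K·H)·P̄ = [40/81 8/27; 8/27 43/9]

x' = [-50/81, -10/27]
P' = [40/81 8/27; 8/27 43/9]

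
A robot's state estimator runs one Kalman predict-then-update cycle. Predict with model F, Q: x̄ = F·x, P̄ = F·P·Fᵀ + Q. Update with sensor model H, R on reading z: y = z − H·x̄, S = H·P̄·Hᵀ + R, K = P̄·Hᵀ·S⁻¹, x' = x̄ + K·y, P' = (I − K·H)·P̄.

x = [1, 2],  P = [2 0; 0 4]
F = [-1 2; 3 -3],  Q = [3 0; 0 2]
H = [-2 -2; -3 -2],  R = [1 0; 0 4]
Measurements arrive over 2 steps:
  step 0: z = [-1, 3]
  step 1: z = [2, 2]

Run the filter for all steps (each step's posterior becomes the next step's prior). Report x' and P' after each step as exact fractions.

step 0: x̄ = F·x = [3, -3]
step 0: P̄ = F·P·Fᵀ + Q = [21 -30; -30 56]
step 0: y = z − H·x̄ = [-1, 6]
step 0: S = H·P̄·Hᵀ + R = [69 50; 50 57]
step 0: K = P̄·Hᵀ·S⁻¹ = [1176/1433 -1107/1433; -1864/1433 1082/1433]
step 0: x' = x̄ + K·y = [-3519/1433, 4057/1433]
step 0: P' = (I − K·H)·P̄ = [5604/1433 -6192/1433; -6192/1433 7124/1433]
step 1: x̄ = F·x = [11633/1433, -22728/1433]
step 1: P̄ = F·P·Fᵀ + Q = [63167/1433 -115284/1433; -115284/1433 228874/1433]
step 1: y = z − H·x̄ = [-19324/1433, -7691/1433]
step 1: S = H·P̄·Hᵀ + R = [247325/1433 141658/1433; 141658/1433 106323/1433]
step 1: K = P̄·Hᵀ·S⁻¹ = [3674112/4347067 -3216109/4347067; -5794484/4347067 3145280/4347067]
step 1: x' = x̄ + K·y = [3004874/4347067, -7688680/4347067]
step 1: P' = (I − K·H)·P̄ = [16538548/4347067 -18375604/4347067; -18375604/4347067 21272846/4347067]

step 0: x' = [-3519/1433, 4057/1433], P' = [5604/1433 -6192/1433; -6192/1433 7124/1433]
step 1: x' = [3004874/4347067, -7688680/4347067], P' = [16538548/4347067 -18375604/4347067; -18375604/4347067 21272846/4347067]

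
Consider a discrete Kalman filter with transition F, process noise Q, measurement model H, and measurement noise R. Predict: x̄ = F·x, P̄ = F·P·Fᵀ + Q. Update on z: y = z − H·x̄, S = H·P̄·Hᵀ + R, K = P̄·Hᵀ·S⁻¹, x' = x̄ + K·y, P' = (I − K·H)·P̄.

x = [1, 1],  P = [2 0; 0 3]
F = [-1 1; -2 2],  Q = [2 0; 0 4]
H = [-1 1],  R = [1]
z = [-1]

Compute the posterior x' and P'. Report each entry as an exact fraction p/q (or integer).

x' = [-1/4, -7/6]
P' = [25/4 13/2; 13/2 23/3]

x̄ = F·x = [0, 0]
P̄ = F·P·Fᵀ + Q = [7 10; 10 24]
y = z − H·x̄ = [-1]
S = H·P̄·Hᵀ + R = [12]
K = P̄·Hᵀ·S⁻¹ = [1/4; 7/6]
x' = x̄ + K·y = [-1/4, -7/6]
P' = (I − K·H)·P̄ = [25/4 13/2; 13/2 23/3]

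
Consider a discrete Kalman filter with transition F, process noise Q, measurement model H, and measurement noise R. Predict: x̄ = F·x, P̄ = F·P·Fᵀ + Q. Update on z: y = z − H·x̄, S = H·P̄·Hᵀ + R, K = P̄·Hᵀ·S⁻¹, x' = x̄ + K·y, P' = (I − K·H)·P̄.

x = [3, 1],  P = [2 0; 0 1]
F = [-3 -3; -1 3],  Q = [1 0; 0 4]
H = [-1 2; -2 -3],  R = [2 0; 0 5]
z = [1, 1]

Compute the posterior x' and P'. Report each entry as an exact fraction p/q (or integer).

x̄ = F·x = [-12, 0]
P̄ = F·P·Fᵀ + Q = [28 -3; -3 15]
y = z − H·x̄ = [-11, -23]
S = H·P̄·Hᵀ + R = [102 -31; -31 216]
K = P̄·Hᵀ·S⁻¹ = [-8801/21071 -5848/21071; 5919/21071 -2955/21071]
x' = x̄ + K·y = [-21537/21071, 2856/21071]
P' = (I − K·H)·P̄ = [15898/21071 -852/21071; -852/21071 5493/21071]

x' = [-21537/21071, 2856/21071]
P' = [15898/21071 -852/21071; -852/21071 5493/21071]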